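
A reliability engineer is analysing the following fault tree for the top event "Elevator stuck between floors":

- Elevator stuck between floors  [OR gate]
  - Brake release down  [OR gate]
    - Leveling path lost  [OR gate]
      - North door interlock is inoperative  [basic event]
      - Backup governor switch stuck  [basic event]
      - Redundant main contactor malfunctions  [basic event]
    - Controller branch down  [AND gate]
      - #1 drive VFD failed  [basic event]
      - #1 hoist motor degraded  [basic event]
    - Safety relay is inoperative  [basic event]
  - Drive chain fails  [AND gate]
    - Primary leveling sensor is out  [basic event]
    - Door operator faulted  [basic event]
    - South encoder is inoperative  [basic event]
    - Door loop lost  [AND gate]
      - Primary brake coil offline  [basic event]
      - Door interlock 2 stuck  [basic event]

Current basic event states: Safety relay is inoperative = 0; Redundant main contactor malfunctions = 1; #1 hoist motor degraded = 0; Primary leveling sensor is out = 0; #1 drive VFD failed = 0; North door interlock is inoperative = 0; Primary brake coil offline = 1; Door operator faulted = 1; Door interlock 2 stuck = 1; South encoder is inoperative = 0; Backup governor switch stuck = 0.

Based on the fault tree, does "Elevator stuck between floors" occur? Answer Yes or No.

Leveling path lost [OR]: North door interlock is inoperative=not, Backup governor switch stuck=not, Redundant main contactor malfunctions=occurs → at least one input occurs → occurs.
Controller branch down [AND]: #1 drive VFD failed=not, #1 hoist motor degraded=not → not all inputs occur → does not occur.
Brake release down [OR]: Leveling path lost=occurs, Controller branch down=not, Safety relay is inoperative=not → at least one input occurs → occurs.
Door loop lost [AND]: Primary brake coil offline=occurs, Door interlock 2 stuck=occurs → all inputs occur → occurs.
Drive chain fails [AND]: Primary leveling sensor is out=not, Door operator faulted=occurs, South encoder is inoperative=not, Door loop lost=occurs → not all inputs occur → does not occur.
Elevator stuck between floors [OR]: Brake release down=occurs, Drive chain fails=not → at least one input occurs → occurs.

Yes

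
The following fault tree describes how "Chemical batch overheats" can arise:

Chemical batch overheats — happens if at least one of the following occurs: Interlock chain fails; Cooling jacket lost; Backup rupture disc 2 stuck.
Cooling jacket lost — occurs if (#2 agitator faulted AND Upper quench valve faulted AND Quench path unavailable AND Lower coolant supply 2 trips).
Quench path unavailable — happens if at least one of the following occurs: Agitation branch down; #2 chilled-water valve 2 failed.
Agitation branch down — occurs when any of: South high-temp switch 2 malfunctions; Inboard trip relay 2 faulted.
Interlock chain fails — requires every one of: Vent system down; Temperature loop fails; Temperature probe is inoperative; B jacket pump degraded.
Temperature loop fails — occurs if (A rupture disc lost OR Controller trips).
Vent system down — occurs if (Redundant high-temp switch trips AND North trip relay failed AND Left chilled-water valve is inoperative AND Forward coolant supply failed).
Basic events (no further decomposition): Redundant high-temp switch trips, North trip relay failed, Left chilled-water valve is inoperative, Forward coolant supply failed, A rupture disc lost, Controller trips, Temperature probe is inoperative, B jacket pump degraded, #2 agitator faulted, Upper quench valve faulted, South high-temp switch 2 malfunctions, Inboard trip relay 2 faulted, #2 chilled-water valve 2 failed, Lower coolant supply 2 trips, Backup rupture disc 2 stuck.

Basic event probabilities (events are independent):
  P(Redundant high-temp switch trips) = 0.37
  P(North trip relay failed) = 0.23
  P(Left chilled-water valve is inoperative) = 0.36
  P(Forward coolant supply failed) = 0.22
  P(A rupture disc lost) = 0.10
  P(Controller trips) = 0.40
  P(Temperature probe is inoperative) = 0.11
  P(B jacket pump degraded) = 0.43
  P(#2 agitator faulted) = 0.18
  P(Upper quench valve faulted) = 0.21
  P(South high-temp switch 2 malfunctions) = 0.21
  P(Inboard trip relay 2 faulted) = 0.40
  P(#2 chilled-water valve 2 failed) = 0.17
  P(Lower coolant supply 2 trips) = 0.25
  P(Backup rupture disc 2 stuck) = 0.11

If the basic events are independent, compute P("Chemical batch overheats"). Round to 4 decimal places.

P(Vent system down) [AND] = 0.37 × 0.23 × 0.36 × 0.22 = 0.006740
P(Temperature loop fails) [OR] = 1 − (1−0.10) × (1−0.40) = 0.460000
P(Interlock chain fails) [AND] = 0.006740 × 0.460000 × 0.11 × 0.43 = 0.000147
P(Agitation branch down) [OR] = 1 − (1−0.21) × (1−0.40) = 0.526000
P(Quench path unavailable) [OR] = 1 − (1−0.526000) × (1−0.17) = 0.606580
P(Cooling jacket lost) [AND] = 0.18 × 0.21 × 0.606580 × 0.25 = 0.005732
P(Chemical batch overheats) [OR] = 1 − (1−0.000147) × (1−0.005732) × (1−0.11) = 0.115232
Rounded to 4 decimal places: P(Chemical batch overheats) ≈ 0.1152.

0.1152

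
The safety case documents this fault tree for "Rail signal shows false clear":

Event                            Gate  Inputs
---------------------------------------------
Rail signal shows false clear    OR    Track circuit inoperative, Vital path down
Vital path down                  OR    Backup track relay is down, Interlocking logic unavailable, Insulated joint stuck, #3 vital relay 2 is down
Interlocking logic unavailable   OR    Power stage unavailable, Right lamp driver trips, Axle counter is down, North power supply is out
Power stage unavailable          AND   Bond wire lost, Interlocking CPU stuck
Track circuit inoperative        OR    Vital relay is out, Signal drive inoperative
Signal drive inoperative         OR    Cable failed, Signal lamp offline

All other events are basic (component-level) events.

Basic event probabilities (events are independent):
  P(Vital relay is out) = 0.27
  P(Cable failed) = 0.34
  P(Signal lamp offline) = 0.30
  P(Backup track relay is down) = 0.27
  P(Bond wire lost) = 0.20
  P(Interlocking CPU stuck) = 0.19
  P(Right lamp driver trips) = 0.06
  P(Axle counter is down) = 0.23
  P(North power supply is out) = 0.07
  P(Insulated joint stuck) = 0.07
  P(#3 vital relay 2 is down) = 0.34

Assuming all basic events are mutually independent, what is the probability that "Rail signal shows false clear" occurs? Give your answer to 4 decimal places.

0.9021

P(Signal drive inoperative) [OR] = 1 − (1−0.34) × (1−0.30) = 0.538000
P(Track circuit inoperative) [OR] = 1 − (1−0.27) × (1−0.538000) = 0.662740
P(Power stage unavailable) [AND] = 0.20 × 0.19 = 0.038000
P(Interlocking logic unavailable) [OR] = 1 − (1−0.038000) × (1−0.06) × (1−0.23) × (1−0.07) = 0.352445
P(Vital path down) [OR] = 1 − (1−0.27) × (1−0.352445) × (1−0.07) × (1−0.34) = 0.709847
P(Rail signal shows false clear) [OR] = 1 − (1−0.662740) × (1−0.709847) = 0.902143
Rounded to 4 decimal places: P(Rail signal shows false clear) ≈ 0.9021.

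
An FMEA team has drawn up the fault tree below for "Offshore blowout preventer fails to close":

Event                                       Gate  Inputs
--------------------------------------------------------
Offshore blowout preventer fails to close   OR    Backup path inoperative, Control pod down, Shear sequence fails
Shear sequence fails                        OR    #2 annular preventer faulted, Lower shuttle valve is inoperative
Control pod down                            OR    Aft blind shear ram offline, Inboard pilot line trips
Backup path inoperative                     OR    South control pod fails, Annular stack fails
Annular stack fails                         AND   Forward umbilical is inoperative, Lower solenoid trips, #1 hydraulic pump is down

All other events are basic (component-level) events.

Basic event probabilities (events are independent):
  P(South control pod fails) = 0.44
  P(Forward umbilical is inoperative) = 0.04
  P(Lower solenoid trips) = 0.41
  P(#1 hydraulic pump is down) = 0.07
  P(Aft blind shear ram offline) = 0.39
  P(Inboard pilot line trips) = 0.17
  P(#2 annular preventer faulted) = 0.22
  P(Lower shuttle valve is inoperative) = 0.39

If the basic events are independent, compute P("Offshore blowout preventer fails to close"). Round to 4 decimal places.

P(Annular stack fails) [AND] = 0.04 × 0.41 × 0.07 = 0.001148
P(Backup path inoperative) [OR] = 1 − (1−0.44) × (1−0.001148) = 0.440643
P(Control pod down) [OR] = 1 − (1−0.39) × (1−0.17) = 0.493700
P(Shear sequence fails) [OR] = 1 − (1−0.22) × (1−0.39) = 0.524200
P(Offshore blowout preventer fails to close) [OR] = 1 − (1−0.440643) × (1−0.493700) × (1−0.524200) = 0.865252
Rounded to 4 decimal places: P(Offshore blowout preventer fails to close) ≈ 0.8653.

0.8653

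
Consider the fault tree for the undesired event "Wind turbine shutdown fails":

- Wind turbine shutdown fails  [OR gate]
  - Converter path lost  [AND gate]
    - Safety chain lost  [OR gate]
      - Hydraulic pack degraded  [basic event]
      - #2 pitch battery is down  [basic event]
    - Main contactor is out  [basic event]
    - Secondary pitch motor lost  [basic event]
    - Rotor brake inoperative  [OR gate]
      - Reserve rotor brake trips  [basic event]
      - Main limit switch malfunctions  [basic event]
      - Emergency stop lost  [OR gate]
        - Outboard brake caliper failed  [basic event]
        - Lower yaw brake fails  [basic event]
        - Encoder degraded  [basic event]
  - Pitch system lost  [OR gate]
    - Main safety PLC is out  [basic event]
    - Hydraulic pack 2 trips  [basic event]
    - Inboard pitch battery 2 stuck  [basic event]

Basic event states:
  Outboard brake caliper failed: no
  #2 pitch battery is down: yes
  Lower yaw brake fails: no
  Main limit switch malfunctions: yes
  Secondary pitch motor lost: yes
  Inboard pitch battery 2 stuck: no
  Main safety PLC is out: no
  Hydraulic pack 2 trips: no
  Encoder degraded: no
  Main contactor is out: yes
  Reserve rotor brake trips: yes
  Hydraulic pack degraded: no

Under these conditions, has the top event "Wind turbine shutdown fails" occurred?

Yes

Safety chain lost [OR]: Hydraulic pack degraded=not, #2 pitch battery is down=occurs → at least one input occurs → occurs.
Emergency stop lost [OR]: Outboard brake caliper failed=not, Lower yaw brake fails=not, Encoder degraded=not → no input occurs → does not occur.
Rotor brake inoperative [OR]: Reserve rotor brake trips=occurs, Main limit switch malfunctions=occurs, Emergency stop lost=not → at least one input occurs → occurs.
Converter path lost [AND]: Safety chain lost=occurs, Main contactor is out=occurs, Secondary pitch motor lost=occurs, Rotor brake inoperative=occurs → all inputs occur → occurs.
Pitch system lost [OR]: Main safety PLC is out=not, Hydraulic pack 2 trips=not, Inboard pitch battery 2 stuck=not → no input occurs → does not occur.
Wind turbine shutdown fails [OR]: Converter path lost=occurs, Pitch system lost=not → at least one input occurs → occurs.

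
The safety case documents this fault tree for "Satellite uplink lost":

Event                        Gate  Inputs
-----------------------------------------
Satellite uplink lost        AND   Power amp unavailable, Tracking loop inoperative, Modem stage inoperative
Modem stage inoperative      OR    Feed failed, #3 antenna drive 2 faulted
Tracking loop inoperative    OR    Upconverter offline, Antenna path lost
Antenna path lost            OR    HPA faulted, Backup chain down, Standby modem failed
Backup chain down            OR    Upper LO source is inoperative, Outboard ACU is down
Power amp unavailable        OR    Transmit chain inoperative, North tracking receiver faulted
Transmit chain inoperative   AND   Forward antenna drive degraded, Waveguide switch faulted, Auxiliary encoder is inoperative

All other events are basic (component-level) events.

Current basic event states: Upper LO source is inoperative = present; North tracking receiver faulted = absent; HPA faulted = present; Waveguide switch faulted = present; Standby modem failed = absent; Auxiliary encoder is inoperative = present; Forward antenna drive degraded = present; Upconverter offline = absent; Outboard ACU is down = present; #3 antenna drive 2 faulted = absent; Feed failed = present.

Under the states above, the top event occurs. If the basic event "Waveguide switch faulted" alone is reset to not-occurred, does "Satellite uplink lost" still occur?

No

Counterfactual: set "Waveguide switch faulted" to not occurred.
Transmit chain inoperative [AND]: Forward antenna drive degraded=occurs, Waveguide switch faulted=not, Auxiliary encoder is inoperative=occurs → not all inputs occur → does not occur.
Power amp unavailable [OR]: Transmit chain inoperative=not, North tracking receiver faulted=not → no input occurs → does not occur.
Backup chain down [OR]: Upper LO source is inoperative=occurs, Outboard ACU is down=occurs → at least one input occurs → occurs.
Antenna path lost [OR]: HPA faulted=occurs, Backup chain down=occurs, Standby modem failed=not → at least one input occurs → occurs.
Tracking loop inoperative [OR]: Upconverter offline=not, Antenna path lost=occurs → at least one input occurs → occurs.
Modem stage inoperative [OR]: Feed failed=occurs, #3 antenna drive 2 faulted=not → at least one input occurs → occurs.
Satellite uplink lost [AND]: Power amp unavailable=not, Tracking loop inoperative=occurs, Modem stage inoperative=occurs → not all inputs occur → does not occur.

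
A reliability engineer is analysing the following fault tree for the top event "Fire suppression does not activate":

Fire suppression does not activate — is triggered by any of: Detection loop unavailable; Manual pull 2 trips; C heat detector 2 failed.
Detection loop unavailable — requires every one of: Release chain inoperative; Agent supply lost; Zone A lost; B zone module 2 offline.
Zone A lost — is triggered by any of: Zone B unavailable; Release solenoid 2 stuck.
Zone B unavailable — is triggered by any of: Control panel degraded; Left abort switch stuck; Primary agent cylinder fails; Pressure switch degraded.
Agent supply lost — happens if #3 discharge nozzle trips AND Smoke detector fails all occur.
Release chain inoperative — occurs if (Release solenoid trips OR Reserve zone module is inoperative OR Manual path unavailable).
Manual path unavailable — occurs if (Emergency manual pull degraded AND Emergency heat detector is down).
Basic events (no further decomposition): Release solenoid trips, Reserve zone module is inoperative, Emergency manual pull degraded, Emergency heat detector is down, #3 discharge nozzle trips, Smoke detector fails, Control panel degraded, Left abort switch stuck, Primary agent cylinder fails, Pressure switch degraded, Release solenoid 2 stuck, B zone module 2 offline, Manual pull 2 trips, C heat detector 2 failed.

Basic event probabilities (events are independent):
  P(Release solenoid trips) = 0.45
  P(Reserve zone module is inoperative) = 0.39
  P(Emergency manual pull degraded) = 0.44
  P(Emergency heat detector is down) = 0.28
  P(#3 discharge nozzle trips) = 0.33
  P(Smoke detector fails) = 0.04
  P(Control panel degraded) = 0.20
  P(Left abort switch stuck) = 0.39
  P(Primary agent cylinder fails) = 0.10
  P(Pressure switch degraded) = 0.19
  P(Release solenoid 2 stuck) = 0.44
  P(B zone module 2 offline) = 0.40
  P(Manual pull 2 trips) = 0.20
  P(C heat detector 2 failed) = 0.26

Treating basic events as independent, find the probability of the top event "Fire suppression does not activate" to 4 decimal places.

P(Manual path unavailable) [AND] = 0.44 × 0.28 = 0.123200
P(Release chain inoperative) [OR] = 1 − (1−0.45) × (1−0.39) × (1−0.123200) = 0.705834
P(Agent supply lost) [AND] = 0.33 × 0.04 = 0.013200
P(Zone B unavailable) [OR] = 1 − (1−0.20) × (1−0.39) × (1−0.10) × (1−0.19) = 0.644248
P(Zone A lost) [OR] = 1 − (1−0.644248) × (1−0.44) = 0.800779
P(Detection loop unavailable) [AND] = 0.705834 × 0.013200 × 0.800779 × 0.40 = 0.002984
P(Fire suppression does not activate) [OR] = 1 − (1−0.002984) × (1−0.20) × (1−0.26) = 0.409767
Rounded to 4 decimal places: P(Fire suppression does not activate) ≈ 0.4098.

0.4098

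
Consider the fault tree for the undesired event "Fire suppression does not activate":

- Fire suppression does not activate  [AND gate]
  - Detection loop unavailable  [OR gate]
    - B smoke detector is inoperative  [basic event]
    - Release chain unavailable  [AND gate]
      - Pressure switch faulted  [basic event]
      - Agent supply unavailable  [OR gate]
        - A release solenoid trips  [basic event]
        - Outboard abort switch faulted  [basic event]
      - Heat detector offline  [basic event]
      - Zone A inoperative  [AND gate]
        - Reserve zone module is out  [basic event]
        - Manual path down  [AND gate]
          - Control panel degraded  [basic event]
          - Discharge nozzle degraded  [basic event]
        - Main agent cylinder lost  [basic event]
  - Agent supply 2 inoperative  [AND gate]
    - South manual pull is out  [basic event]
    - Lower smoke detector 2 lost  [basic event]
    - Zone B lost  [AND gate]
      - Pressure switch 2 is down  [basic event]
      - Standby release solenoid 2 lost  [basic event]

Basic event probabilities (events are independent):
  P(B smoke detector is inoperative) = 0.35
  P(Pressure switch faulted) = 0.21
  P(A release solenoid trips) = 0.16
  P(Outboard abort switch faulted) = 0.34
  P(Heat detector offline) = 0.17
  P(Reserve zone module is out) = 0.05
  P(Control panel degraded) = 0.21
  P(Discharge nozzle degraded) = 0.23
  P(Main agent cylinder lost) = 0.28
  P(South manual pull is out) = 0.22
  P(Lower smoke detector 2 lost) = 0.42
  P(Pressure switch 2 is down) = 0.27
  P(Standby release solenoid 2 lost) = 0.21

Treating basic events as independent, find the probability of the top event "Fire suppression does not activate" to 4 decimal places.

0.0018

P(Agent supply unavailable) [OR] = 1 − (1−0.16) × (1−0.34) = 0.445600
P(Manual path down) [AND] = 0.21 × 0.23 = 0.048300
P(Zone A inoperative) [AND] = 0.05 × 0.048300 × 0.28 = 0.000676
P(Release chain unavailable) [AND] = 0.21 × 0.445600 × 0.17 × 0.000676 = 0.000011
P(Detection loop unavailable) [OR] = 1 − (1−0.35) × (1−0.000011) = 0.350007
P(Zone B lost) [AND] = 0.27 × 0.21 = 0.056700
P(Agent supply 2 inoperative) [AND] = 0.22 × 0.42 × 0.056700 = 0.005239
P(Fire suppression does not activate) [AND] = 0.350007 × 0.005239 = 0.001834
Rounded to 4 decimal places: P(Fire suppression does not activate) ≈ 0.0018.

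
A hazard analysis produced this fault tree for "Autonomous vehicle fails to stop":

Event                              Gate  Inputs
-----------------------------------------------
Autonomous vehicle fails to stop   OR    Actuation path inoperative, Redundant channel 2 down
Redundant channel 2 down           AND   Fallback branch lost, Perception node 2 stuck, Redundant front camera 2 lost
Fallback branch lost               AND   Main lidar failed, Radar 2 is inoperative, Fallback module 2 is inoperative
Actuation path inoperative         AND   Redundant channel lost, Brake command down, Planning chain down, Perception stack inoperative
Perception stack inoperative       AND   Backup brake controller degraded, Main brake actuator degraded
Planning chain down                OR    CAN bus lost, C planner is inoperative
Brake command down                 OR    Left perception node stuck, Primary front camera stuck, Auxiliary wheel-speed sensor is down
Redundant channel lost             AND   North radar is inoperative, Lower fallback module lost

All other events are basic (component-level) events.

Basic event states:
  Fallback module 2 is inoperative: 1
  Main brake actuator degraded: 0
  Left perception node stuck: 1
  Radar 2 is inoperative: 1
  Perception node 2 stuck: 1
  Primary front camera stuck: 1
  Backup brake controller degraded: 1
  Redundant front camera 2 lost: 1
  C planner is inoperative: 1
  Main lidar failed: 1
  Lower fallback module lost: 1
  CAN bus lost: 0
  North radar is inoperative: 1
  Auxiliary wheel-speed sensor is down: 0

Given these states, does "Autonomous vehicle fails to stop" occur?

Redundant channel lost [AND]: North radar is inoperative=occurs, Lower fallback module lost=occurs → all inputs occur → occurs.
Brake command down [OR]: Left perception node stuck=occurs, Primary front camera stuck=occurs, Auxiliary wheel-speed sensor is down=not → at least one input occurs → occurs.
Planning chain down [OR]: CAN bus lost=not, C planner is inoperative=occurs → at least one input occurs → occurs.
Perception stack inoperative [AND]: Backup brake controller degraded=occurs, Main brake actuator degraded=not → not all inputs occur → does not occur.
Actuation path inoperative [AND]: Redundant channel lost=occurs, Brake command down=occurs, Planning chain down=occurs, Perception stack inoperative=not → not all inputs occur → does not occur.
Fallback branch lost [AND]: Main lidar failed=occurs, Radar 2 is inoperative=occurs, Fallback module 2 is inoperative=occurs → all inputs occur → occurs.
Redundant channel 2 down [AND]: Fallback branch lost=occurs, Perception node 2 stuck=occurs, Redundant front camera 2 lost=occurs → all inputs occur → occurs.
Autonomous vehicle fails to stop [OR]: Actuation path inoperative=not, Redundant channel 2 down=occurs → at least one input occurs → occurs.

Yes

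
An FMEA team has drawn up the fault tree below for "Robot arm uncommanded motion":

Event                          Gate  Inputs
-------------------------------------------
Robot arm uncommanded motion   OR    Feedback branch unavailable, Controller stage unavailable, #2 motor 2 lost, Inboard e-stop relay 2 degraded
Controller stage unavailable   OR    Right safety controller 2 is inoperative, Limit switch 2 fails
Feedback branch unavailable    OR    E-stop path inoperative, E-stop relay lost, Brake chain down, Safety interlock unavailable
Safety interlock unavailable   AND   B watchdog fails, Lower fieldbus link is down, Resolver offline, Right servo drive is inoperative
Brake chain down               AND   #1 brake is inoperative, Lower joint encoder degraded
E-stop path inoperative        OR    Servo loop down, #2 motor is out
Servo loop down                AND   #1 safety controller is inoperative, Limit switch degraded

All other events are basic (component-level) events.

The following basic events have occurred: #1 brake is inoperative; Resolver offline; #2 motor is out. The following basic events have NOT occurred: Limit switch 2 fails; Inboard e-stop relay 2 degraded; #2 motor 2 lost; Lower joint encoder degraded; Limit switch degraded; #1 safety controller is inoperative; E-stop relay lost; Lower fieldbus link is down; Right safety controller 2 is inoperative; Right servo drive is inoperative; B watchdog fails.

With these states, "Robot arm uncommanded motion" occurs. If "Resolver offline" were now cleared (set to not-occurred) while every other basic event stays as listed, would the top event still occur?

Counterfactual: set "Resolver offline" to not occurred.
Servo loop down [AND]: #1 safety controller is inoperative=not, Limit switch degraded=not → not all inputs occur → does not occur.
E-stop path inoperative [OR]: Servo loop down=not, #2 motor is out=occurs → at least one input occurs → occurs.
Brake chain down [AND]: #1 brake is inoperative=occurs, Lower joint encoder degraded=not → not all inputs occur → does not occur.
Safety interlock unavailable [AND]: B watchdog fails=not, Lower fieldbus link is down=not, Resolver offline=not, Right servo drive is inoperative=not → not all inputs occur → does not occur.
Feedback branch unavailable [OR]: E-stop path inoperative=occurs, E-stop relay lost=not, Brake chain down=not, Safety interlock unavailable=not → at least one input occurs → occurs.
Controller stage unavailable [OR]: Right safety controller 2 is inoperative=not, Limit switch 2 fails=not → no input occurs → does not occur.
Robot arm uncommanded motion [OR]: Feedback branch unavailable=occurs, Controller stage unavailable=not, #2 motor 2 lost=not, Inboard e-stop relay 2 degraded=not → at least one input occurs → occurs.

Yes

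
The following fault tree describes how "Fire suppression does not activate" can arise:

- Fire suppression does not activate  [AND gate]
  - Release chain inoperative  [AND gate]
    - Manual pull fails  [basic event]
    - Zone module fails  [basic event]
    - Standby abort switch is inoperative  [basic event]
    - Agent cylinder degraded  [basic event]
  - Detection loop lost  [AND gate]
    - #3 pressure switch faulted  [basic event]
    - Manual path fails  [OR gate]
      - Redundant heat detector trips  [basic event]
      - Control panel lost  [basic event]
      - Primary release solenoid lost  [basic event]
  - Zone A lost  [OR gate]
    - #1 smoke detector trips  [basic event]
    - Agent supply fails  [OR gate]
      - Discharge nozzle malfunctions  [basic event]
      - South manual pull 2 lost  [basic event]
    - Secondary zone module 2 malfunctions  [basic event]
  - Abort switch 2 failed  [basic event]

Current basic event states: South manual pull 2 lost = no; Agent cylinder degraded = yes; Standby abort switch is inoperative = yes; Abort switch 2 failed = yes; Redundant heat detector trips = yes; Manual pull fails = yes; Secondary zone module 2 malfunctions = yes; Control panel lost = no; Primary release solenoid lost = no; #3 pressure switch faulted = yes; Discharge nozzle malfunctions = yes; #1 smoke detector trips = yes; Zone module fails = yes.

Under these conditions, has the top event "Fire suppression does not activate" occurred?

Release chain inoperative [AND]: Manual pull fails=occurs, Zone module fails=occurs, Standby abort switch is inoperative=occurs, Agent cylinder degraded=occurs → all inputs occur → occurs.
Manual path fails [OR]: Redundant heat detector trips=occurs, Control panel lost=not, Primary release solenoid lost=not → at least one input occurs → occurs.
Detection loop lost [AND]: #3 pressure switch faulted=occurs, Manual path fails=occurs → all inputs occur → occurs.
Agent supply fails [OR]: Discharge nozzle malfunctions=occurs, South manual pull 2 lost=not → at least one input occurs → occurs.
Zone A lost [OR]: #1 smoke detector trips=occurs, Agent supply fails=occurs, Secondary zone module 2 malfunctions=occurs → at least one input occurs → occurs.
Fire suppression does not activate [AND]: Release chain inoperative=occurs, Detection loop lost=occurs, Zone A lost=occurs, Abort switch 2 failed=occurs → all inputs occur → occurs.

Yes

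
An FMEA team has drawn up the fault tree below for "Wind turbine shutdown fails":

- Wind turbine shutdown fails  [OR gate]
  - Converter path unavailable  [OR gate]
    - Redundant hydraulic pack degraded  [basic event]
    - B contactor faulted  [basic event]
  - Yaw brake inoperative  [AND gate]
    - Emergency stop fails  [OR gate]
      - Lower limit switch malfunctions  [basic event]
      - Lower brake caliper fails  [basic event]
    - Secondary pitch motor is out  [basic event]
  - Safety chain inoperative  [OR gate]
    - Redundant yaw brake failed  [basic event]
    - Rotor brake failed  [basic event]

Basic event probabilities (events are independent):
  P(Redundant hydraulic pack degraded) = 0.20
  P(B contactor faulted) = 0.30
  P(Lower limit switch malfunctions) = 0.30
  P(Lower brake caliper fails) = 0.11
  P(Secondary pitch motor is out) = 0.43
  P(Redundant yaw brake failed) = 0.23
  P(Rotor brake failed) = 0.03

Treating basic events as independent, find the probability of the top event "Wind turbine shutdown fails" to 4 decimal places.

P(Converter path unavailable) [OR] = 1 − (1−0.20) × (1−0.30) = 0.440000
P(Emergency stop fails) [OR] = 1 − (1−0.30) × (1−0.11) = 0.377000
P(Yaw brake inoperative) [AND] = 0.377000 × 0.43 = 0.162110
P(Safety chain inoperative) [OR] = 1 − (1−0.23) × (1−0.03) = 0.253100
P(Wind turbine shutdown fails) [OR] = 1 − (1−0.440000) × (1−0.162110) × (1−0.253100) = 0.649541
Rounded to 4 decimal places: P(Wind turbine shutdown fails) ≈ 0.6495.

0.6495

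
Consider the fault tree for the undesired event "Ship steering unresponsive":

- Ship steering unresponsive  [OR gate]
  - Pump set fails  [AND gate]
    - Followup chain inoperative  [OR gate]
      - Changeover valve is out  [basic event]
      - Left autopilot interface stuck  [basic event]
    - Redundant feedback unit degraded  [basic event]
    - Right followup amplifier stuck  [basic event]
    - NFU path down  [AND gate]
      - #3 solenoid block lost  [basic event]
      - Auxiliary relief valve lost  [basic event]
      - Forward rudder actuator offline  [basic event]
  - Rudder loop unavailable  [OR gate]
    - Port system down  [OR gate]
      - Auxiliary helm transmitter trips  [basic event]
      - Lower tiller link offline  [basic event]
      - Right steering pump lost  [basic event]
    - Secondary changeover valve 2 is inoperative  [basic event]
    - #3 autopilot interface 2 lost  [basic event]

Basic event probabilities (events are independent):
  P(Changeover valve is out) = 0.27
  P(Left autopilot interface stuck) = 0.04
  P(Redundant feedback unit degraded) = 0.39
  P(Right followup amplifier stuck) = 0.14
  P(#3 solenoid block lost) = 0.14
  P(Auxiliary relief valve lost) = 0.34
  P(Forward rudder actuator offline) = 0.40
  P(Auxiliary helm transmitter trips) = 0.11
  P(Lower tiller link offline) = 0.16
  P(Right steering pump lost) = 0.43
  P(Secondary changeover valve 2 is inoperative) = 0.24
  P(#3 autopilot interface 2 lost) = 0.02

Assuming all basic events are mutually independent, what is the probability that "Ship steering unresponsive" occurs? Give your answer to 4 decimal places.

0.6827

P(Followup chain inoperative) [OR] = 1 − (1−0.27) × (1−0.04) = 0.299200
P(NFU path down) [AND] = 0.14 × 0.34 × 0.40 = 0.019040
P(Pump set fails) [AND] = 0.299200 × 0.39 × 0.14 × 0.019040 = 0.000311
P(Port system down) [OR] = 1 − (1−0.11) × (1−0.16) × (1−0.43) = 0.573868
P(Rudder loop unavailable) [OR] = 1 − (1−0.573868) × (1−0.24) × (1−0.02) = 0.682617
P(Ship steering unresponsive) [OR] = 1 − (1−0.000311) × (1−0.682617) = 0.682716
Rounded to 4 decimal places: P(Ship steering unresponsive) ≈ 0.6827.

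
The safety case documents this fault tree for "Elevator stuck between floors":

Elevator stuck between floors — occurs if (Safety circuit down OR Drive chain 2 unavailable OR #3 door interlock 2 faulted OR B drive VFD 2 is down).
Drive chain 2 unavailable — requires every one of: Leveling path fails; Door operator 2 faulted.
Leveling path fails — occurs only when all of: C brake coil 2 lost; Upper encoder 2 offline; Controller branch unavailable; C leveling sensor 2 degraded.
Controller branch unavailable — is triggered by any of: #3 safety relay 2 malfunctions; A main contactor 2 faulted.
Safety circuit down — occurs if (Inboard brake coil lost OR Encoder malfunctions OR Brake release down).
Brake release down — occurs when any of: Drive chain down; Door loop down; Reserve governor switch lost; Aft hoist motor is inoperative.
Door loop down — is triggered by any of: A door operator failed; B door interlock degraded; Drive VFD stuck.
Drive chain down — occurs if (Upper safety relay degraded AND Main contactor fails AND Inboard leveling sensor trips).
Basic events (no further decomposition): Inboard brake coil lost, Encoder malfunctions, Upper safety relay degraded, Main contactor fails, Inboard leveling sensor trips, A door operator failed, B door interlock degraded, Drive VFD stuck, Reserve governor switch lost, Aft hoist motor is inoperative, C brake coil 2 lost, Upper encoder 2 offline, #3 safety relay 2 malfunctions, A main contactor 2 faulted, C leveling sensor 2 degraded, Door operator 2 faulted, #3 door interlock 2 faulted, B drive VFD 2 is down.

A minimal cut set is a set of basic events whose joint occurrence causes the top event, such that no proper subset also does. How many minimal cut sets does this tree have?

12

Drive chain down [AND]: one cut set from each child combined → 1 × 1 × 1 = 1 cut set(s).
Door loop down [OR]: union of children's cut sets → 3 cut set(s).
Brake release down [OR]: union of children's cut sets → 6 cut set(s).
Safety circuit down [OR]: union of children's cut sets → 8 cut set(s).
Controller branch unavailable [OR]: union of children's cut sets → 2 cut set(s).
Leveling path fails [AND]: one cut set from each child combined → 1 × 1 × 2 × 1 = 2 cut set(s).
Drive chain 2 unavailable [AND]: one cut set from each child combined → 2 × 1 = 2 cut set(s).
Elevator stuck between floors [OR]: union of children's cut sets → 12 cut set(s).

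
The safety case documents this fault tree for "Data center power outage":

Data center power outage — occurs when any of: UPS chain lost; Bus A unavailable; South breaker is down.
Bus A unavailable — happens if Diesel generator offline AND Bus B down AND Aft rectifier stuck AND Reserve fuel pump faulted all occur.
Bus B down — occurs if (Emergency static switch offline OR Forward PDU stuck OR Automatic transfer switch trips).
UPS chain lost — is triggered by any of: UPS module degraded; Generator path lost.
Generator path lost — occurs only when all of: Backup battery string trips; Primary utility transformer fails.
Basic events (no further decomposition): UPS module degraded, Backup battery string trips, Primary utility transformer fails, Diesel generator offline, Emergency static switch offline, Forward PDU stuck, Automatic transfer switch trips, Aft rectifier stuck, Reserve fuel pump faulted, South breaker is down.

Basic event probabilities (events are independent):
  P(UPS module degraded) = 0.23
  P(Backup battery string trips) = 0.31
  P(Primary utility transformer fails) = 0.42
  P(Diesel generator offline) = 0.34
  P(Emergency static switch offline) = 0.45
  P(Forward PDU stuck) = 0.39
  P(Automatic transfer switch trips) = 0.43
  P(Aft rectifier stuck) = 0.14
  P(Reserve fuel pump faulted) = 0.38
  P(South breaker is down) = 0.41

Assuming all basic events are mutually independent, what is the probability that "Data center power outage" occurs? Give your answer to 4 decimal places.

P(Generator path lost) [AND] = 0.31 × 0.42 = 0.130200
P(UPS chain lost) [OR] = 1 − (1−0.23) × (1−0.130200) = 0.330254
P(Bus B down) [OR] = 1 − (1−0.45) × (1−0.39) × (1−0.43) = 0.808765
P(Bus A unavailable) [AND] = 0.34 × 0.808765 × 0.14 × 0.38 = 0.014629
P(Data center power outage) [OR] = 1 − (1−0.330254) × (1−0.014629) × (1−0.41) = 0.610631
Rounded to 4 decimal places: P(Data center power outage) ≈ 0.6106.

0.6106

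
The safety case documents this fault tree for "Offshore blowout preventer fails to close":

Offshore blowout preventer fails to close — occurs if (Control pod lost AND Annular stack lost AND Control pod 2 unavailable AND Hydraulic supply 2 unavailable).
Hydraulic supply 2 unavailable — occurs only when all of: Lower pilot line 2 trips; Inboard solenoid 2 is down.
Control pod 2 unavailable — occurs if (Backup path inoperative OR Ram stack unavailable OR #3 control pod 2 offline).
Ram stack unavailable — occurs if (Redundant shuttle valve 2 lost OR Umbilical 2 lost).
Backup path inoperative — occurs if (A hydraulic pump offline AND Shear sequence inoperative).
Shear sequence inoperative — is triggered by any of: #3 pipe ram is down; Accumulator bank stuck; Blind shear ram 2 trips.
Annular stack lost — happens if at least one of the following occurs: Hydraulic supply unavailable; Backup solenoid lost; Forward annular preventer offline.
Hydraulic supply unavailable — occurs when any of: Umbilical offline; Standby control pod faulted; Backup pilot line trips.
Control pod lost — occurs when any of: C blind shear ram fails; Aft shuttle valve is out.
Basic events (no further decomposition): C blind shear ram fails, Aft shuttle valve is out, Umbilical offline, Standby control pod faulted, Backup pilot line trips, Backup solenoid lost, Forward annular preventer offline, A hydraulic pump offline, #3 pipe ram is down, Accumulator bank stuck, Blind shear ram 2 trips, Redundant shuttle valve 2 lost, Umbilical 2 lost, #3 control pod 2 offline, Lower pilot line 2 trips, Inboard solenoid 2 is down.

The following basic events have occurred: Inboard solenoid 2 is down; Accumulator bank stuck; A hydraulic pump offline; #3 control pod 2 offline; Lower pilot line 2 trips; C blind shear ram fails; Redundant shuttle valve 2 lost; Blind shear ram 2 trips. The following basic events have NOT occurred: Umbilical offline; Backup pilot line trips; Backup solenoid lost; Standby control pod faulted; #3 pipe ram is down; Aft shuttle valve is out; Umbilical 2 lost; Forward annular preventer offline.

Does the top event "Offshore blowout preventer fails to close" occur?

No

Control pod lost [OR]: C blind shear ram fails=occurs, Aft shuttle valve is out=not → at least one input occurs → occurs.
Hydraulic supply unavailable [OR]: Umbilical offline=not, Standby control pod faulted=not, Backup pilot line trips=not → no input occurs → does not occur.
Annular stack lost [OR]: Hydraulic supply unavailable=not, Backup solenoid lost=not, Forward annular preventer offline=not → no input occurs → does not occur.
Shear sequence inoperative [OR]: #3 pipe ram is down=not, Accumulator bank stuck=occurs, Blind shear ram 2 trips=occurs → at least one input occurs → occurs.
Backup path inoperative [AND]: A hydraulic pump offline=occurs, Shear sequence inoperative=occurs → all inputs occur → occurs.
Ram stack unavailable [OR]: Redundant shuttle valve 2 lost=occurs, Umbilical 2 lost=not → at least one input occurs → occurs.
Control pod 2 unavailable [OR]: Backup path inoperative=occurs, Ram stack unavailable=occurs, #3 control pod 2 offline=occurs → at least one input occurs → occurs.
Hydraulic supply 2 unavailable [AND]: Lower pilot line 2 trips=occurs, Inboard solenoid 2 is down=occurs → all inputs occur → occurs.
Offshore blowout preventer fails to close [AND]: Control pod lost=occurs, Annular stack lost=not, Control pod 2 unavailable=occurs, Hydraulic supply 2 unavailable=occurs → not all inputs occur → does not occur.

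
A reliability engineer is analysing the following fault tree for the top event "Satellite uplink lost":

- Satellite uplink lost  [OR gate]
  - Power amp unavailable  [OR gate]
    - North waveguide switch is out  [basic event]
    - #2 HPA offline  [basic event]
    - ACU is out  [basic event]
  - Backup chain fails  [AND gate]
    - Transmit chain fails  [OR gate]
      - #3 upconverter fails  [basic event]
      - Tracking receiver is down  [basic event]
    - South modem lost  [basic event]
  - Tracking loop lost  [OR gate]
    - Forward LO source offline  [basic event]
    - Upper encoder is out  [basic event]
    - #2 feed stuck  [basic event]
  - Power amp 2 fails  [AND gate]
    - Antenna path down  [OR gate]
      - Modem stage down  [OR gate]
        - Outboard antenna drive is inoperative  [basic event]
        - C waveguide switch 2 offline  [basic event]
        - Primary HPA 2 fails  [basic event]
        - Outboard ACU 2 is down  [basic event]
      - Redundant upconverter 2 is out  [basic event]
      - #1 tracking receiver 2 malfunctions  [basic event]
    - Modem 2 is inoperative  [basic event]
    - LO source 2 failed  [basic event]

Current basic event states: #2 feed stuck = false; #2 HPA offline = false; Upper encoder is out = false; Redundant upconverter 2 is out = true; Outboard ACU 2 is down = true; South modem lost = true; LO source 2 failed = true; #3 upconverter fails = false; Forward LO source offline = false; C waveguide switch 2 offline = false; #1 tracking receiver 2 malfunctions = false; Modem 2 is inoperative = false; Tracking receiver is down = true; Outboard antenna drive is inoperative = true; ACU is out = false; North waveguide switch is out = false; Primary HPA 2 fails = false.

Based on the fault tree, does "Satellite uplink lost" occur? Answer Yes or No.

Yes

Power amp unavailable [OR]: North waveguide switch is out=not, #2 HPA offline=not, ACU is out=not → no input occurs → does not occur.
Transmit chain fails [OR]: #3 upconverter fails=not, Tracking receiver is down=occurs → at least one input occurs → occurs.
Backup chain fails [AND]: Transmit chain fails=occurs, South modem lost=occurs → all inputs occur → occurs.
Tracking loop lost [OR]: Forward LO source offline=not, Upper encoder is out=not, #2 feed stuck=not → no input occurs → does not occur.
Modem stage down [OR]: Outboard antenna drive is inoperative=occurs, C waveguide switch 2 offline=not, Primary HPA 2 fails=not, Outboard ACU 2 is down=occurs → at least one input occurs → occurs.
Antenna path down [OR]: Modem stage down=occurs, Redundant upconverter 2 is out=occurs, #1 tracking receiver 2 malfunctions=not → at least one input occurs → occurs.
Power amp 2 fails [AND]: Antenna path down=occurs, Modem 2 is inoperative=not, LO source 2 failed=occurs → not all inputs occur → does not occur.
Satellite uplink lost [OR]: Power amp unavailable=not, Backup chain fails=occurs, Tracking loop lost=not, Power amp 2 fails=not → at least one input occurs → occurs.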